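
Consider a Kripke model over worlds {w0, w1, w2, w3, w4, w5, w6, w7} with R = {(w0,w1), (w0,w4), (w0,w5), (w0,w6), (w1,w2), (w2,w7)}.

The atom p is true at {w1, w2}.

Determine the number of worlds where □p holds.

6

w0: successors {w1, w4, w5, w6}; p there: w1:T, w4:F, w5:F, w6:F. ✗
w1: successors {w2}; p there: w2:T. ✓
w2: successors {w7}; p there: w7:F. ✗
w3: no successors, so □p holds vacuously. ✓
w4: no successors, so □p holds vacuously. ✓
w5: no successors, so □p holds vacuously. ✓
w6: no successors, so □p holds vacuously. ✓
w7: no successors, so □p holds vacuously. ✓
Satisfying worlds: {w1, w3, w4, w5, w6, w7}.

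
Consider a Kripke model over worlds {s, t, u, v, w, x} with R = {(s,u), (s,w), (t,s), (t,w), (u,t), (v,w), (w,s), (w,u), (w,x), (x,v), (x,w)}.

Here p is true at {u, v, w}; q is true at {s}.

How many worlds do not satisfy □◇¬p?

3

s: successors {u, w}; ◇¬p there: u:T, w:T. ✓
t: successors {s, w}; ◇¬p there: s:F, w:T. ✗
u: successors {t}; ◇¬p there: t:T. ✓
v: successors {w}; ◇¬p there: w:T. ✓
w: successors {s, u, x}; ◇¬p there: s:F, u:T, x:F. ✗
x: successors {v, w}; ◇¬p there: v:F, w:T. ✗
Satisfying worlds: {s, u, v}.
So □◇¬p fails at the other 3 worlds.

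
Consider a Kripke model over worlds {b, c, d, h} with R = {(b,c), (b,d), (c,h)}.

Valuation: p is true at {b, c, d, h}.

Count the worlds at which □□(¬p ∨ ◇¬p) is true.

3

b: successors {c, d}; □(¬p ∨ ◇¬p) there: c:F, d:T. ✗
c: successors {h}; □(¬p ∨ ◇¬p) there: h:T. ✓
d: no successors, so □□(¬p ∨ ◇¬p) holds vacuously. ✓
h: no successors, so □□(¬p ∨ ◇¬p) holds vacuously. ✓
Satisfying worlds: {c, d, h}.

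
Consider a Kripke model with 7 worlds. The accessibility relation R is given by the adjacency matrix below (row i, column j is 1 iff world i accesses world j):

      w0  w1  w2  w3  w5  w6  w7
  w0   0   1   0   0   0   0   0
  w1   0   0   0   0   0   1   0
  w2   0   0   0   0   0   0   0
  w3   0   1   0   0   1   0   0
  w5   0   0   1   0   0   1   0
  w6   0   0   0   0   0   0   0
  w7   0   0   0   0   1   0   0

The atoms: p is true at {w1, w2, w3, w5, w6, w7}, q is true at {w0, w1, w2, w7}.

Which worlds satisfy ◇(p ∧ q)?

w0: successors {w1}; p ∧ q there: w1:T. ✓
w1: successors {w6}; p ∧ q there: w6:F. ✗
w2: no successors, so ◇(p ∧ q) fails. ✗
w3: successors {w1, w5}; p ∧ q there: w1:T, w5:F. ✓
w5: successors {w2, w6}; p ∧ q there: w2:T, w6:F. ✓
w6: no successors, so ◇(p ∧ q) fails. ✗
w7: successors {w5}; p ∧ q there: w5:F. ✗

{w0, w3, w5}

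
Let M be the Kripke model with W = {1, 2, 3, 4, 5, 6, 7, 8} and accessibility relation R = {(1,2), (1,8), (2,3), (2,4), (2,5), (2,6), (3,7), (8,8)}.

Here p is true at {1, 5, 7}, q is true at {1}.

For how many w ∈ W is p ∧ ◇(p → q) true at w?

1: p is T, ◇(p → q) is T. ✓
2: p is F, ◇(p → q) is T. ✗
3: p is F, ◇(p → q) is F. ✗
4: p is F, ◇(p → q) is F. ✗
5: p is T, ◇(p → q) is F. ✗
6: p is F, ◇(p → q) is F. ✗
7: p is T, ◇(p → q) is F. ✗
8: p is F, ◇(p → q) is T. ✗
Satisfying worlds: {1}.

1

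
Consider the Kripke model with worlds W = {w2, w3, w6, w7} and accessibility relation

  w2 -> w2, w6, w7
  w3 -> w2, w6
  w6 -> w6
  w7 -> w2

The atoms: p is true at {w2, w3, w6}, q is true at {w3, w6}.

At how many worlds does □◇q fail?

w2: successors {w2, w6, w7}; ◇q there: w2:T, w6:T, w7:F. ✗
w3: successors {w2, w6}; ◇q there: w2:T, w6:T. ✓
w6: successors {w6}; ◇q there: w6:T. ✓
w7: successors {w2}; ◇q there: w2:T. ✓
Satisfying worlds: {w3, w6, w7}.
So □◇q fails at the other 1 world.

1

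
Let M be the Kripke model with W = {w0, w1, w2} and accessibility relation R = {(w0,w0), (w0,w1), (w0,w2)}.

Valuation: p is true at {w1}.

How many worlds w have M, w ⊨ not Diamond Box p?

2

w0: Diamond Box p is T. ✗
w1: Diamond Box p is F. ✓
w2: Diamond Box p is F. ✓
Satisfying worlds: {w1, w2}.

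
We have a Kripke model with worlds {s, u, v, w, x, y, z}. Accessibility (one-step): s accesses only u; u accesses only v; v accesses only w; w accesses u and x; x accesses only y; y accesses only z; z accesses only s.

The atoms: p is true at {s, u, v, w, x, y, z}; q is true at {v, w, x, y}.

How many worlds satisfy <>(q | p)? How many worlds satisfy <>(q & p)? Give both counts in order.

7 and 4

For <>(q | p):
s: successors {u}; q | p there: u:T. ✓
u: successors {v}; q | p there: v:T. ✓
v: successors {w}; q | p there: w:T. ✓
w: successors {u, x}; q | p there: u:T, x:T. ✓
x: successors {y}; q | p there: y:T. ✓
y: successors {z}; q | p there: z:T. ✓
z: successors {s}; q | p there: s:T. ✓
— 7 worlds.
For <>(q & p):
s: successors {u}; q & p there: u:F. ✗
u: successors {v}; q & p there: v:T. ✓
v: successors {w}; q & p there: w:T. ✓
w: successors {u, x}; q & p there: u:F, x:T. ✓
x: successors {y}; q & p there: y:T. ✓
y: successors {z}; q & p there: z:F. ✗
z: successors {s}; q & p there: s:F. ✗
— 4 worlds.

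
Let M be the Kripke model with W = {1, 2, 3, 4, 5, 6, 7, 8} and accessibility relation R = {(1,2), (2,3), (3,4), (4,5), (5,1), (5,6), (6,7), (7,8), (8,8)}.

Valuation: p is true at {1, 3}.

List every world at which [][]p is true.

1: successors {2}; []p there: 2:T. ✓
2: successors {3}; []p there: 3:F. ✗
3: successors {4}; []p there: 4:F. ✗
4: successors {5}; []p there: 5:F. ✗
5: successors {1, 6}; []p there: 1:F, 6:F. ✗
6: successors {7}; []p there: 7:F. ✗
7: successors {8}; []p there: 8:F. ✗
8: successors {8}; []p there: 8:F. ✗

{1}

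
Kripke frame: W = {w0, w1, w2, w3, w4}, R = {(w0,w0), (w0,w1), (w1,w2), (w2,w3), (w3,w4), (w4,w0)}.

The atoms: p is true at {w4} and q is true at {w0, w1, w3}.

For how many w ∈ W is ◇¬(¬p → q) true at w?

w0: successors {w0, w1}; ¬(¬p → q) there: w0:F, w1:F. ✗
w1: successors {w2}; ¬(¬p → q) there: w2:T. ✓
w2: successors {w3}; ¬(¬p → q) there: w3:F. ✗
w3: successors {w4}; ¬(¬p → q) there: w4:F. ✗
w4: successors {w0}; ¬(¬p → q) there: w0:F. ✗
Satisfying worlds: {w1}.

1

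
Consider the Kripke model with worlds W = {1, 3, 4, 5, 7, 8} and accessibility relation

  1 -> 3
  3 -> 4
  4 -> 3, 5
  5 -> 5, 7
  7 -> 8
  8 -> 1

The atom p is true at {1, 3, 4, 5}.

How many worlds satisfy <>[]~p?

1

1: successors {3}; []~p there: 3:F. ✗
3: successors {4}; []~p there: 4:F. ✗
4: successors {3, 5}; []~p there: 3:F, 5:F. ✗
5: successors {5, 7}; []~p there: 5:F, 7:T. ✓
7: successors {8}; []~p there: 8:F. ✗
8: successors {1}; []~p there: 1:F. ✗
Satisfying worlds: {5}.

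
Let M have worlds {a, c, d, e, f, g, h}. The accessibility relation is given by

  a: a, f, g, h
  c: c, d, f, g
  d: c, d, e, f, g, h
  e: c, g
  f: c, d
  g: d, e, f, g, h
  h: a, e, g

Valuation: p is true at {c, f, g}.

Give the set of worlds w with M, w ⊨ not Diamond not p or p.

{c, e, f, g}

a: not Diamond not p is F, p is F. ✗
c: not Diamond not p is F, p is T. ✓
d: not Diamond not p is F, p is F. ✗
e: not Diamond not p is T, p is F. ✓
f: not Diamond not p is F, p is T. ✓
g: not Diamond not p is F, p is T. ✓
h: not Diamond not p is F, p is F. ✗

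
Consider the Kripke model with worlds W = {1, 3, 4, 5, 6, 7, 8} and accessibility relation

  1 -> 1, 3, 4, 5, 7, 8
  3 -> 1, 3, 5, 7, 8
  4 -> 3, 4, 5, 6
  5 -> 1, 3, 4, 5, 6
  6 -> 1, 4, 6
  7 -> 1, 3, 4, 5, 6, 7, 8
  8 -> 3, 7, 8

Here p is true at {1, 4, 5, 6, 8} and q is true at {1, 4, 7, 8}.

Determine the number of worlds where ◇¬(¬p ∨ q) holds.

1: successors {1, 3, 4, 5, 7, 8}; ¬(¬p ∨ q) there: 1:F, 3:F, 4:F, 5:T, 7:F, 8:F. ✓
3: successors {1, 3, 5, 7, 8}; ¬(¬p ∨ q) there: 1:F, 3:F, 5:T, 7:F, 8:F. ✓
4: successors {3, 4, 5, 6}; ¬(¬p ∨ q) there: 3:F, 4:F, 5:T, 6:T. ✓
5: successors {1, 3, 4, 5, 6}; ¬(¬p ∨ q) there: 1:F, 3:F, 4:F, 5:T, 6:T. ✓
6: successors {1, 4, 6}; ¬(¬p ∨ q) there: 1:F, 4:F, 6:T. ✓
7: successors {1, 3, 4, 5, 6, 7, 8}; ¬(¬p ∨ q) there: 1:F, 3:F, 4:F, 5:T, 6:T, 7:F, 8:F. ✓
8: successors {3, 7, 8}; ¬(¬p ∨ q) there: 3:F, 7:F, 8:F. ✗
Satisfying worlds: {1, 3, 4, 5, 6, 7}.

6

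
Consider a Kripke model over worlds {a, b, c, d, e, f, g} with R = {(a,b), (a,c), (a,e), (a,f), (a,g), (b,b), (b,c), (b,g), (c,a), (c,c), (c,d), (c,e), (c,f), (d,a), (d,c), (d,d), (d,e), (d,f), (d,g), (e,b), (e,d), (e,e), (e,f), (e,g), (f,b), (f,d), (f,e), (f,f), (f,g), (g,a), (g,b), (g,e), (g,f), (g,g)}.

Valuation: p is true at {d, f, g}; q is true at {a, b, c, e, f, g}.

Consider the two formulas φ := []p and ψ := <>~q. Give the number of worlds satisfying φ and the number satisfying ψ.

For []p:
a: successors {b, c, e, f, g}; p there: b:F, c:F, e:F, f:T, g:T. ✗
b: successors {b, c, g}; p there: b:F, c:F, g:T. ✗
c: successors {a, c, d, e, f}; p there: a:F, c:F, d:T, e:F, f:T. ✗
d: successors {a, c, d, e, f, g}; p there: a:F, c:F, d:T, e:F, f:T, g:T. ✗
e: successors {b, d, e, f, g}; p there: b:F, d:T, e:F, f:T, g:T. ✗
f: successors {b, d, e, f, g}; p there: b:F, d:T, e:F, f:T, g:T. ✗
g: successors {a, b, e, f, g}; p there: a:F, b:F, e:F, f:T, g:T. ✗
— 0 worlds.
For <>~q:
a: successors {b, c, e, f, g}; ~q there: b:F, c:F, e:F, f:F, g:F. ✗
b: successors {b, c, g}; ~q there: b:F, c:F, g:F. ✗
c: successors {a, c, d, e, f}; ~q there: a:F, c:F, d:T, e:F, f:F. ✓
d: successors {a, c, d, e, f, g}; ~q there: a:F, c:F, d:T, e:F, f:F, g:F. ✓
e: successors {b, d, e, f, g}; ~q there: b:F, d:T, e:F, f:F, g:F. ✓
f: successors {b, d, e, f, g}; ~q there: b:F, d:T, e:F, f:F, g:F. ✓
g: successors {a, b, e, f, g}; ~q there: a:F, b:F, e:F, f:F, g:F. ✗
— 4 worlds.

0 and 4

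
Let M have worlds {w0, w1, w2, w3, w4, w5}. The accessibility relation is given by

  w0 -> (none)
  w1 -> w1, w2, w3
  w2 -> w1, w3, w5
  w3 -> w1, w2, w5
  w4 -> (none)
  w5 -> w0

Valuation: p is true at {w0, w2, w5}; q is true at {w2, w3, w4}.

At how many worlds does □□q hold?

w0: no successors, so □□q holds vacuously. ✓
w1: successors {w1, w2, w3}; □q there: w1:F, w2:F, w3:F. ✗
w2: successors {w1, w3, w5}; □q there: w1:F, w3:F, w5:F. ✗
w3: successors {w1, w2, w5}; □q there: w1:F, w2:F, w5:F. ✗
w4: no successors, so □□q holds vacuously. ✓
w5: successors {w0}; □q there: w0:T. ✓
Satisfying worlds: {w0, w4, w5}.

3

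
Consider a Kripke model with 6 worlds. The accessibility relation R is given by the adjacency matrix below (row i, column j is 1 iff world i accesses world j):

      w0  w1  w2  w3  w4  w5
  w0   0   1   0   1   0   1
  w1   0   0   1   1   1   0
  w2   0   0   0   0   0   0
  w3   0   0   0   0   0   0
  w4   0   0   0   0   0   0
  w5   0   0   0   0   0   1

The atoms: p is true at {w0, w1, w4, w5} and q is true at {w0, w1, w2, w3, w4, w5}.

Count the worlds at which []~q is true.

w0: successors {w1, w3, w5}; ~q there: w1:F, w3:F, w5:F. ✗
w1: successors {w2, w3, w4}; ~q there: w2:F, w3:F, w4:F. ✗
w2: no successors, so []~q holds vacuously. ✓
w3: no successors, so []~q holds vacuously. ✓
w4: no successors, so []~q holds vacuously. ✓
w5: successors {w5}; ~q there: w5:F. ✗
Satisfying worlds: {w2, w3, w4}.

3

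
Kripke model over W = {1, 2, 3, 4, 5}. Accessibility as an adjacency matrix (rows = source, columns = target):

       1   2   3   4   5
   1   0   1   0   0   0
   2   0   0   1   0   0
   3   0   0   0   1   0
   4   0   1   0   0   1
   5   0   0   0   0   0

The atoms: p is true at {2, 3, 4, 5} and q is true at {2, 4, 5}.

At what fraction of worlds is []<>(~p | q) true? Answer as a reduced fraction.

3/5

1: successors {2}; <>(~p | q) there: 2:F. ✗
2: successors {3}; <>(~p | q) there: 3:T. ✓
3: successors {4}; <>(~p | q) there: 4:T. ✓
4: successors {2, 5}; <>(~p | q) there: 2:F, 5:F. ✗
5: no successors, so []<>(~p | q) holds vacuously. ✓
That's 3 of 5 worlds, so 3/5.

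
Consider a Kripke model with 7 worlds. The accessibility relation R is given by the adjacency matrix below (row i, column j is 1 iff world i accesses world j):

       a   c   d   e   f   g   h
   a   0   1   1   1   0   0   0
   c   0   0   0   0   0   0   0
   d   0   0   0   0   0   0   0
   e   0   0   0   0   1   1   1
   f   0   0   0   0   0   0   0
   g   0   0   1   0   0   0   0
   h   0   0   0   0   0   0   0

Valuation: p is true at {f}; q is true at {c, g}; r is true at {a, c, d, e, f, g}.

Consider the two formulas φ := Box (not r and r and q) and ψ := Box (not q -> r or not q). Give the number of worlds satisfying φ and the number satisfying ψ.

For Box (not r and r and q):
a: successors {c, d, e}; not r and r and q there: c:F, d:F, e:F. ✗
c: no successors, so Box (not r and r and q) holds vacuously. ✓
d: no successors, so Box (not r and r and q) holds vacuously. ✓
e: successors {f, g, h}; not r and r and q there: f:F, g:F, h:F. ✗
f: no successors, so Box (not r and r and q) holds vacuously. ✓
g: successors {d}; not r and r and q there: d:F. ✗
h: no successors, so Box (not r and r and q) holds vacuously. ✓
— 4 worlds.
For Box (not q -> r or not q):
a: successors {c, d, e}; not q -> r or not q there: c:T, d:T, e:T. ✓
c: no successors, so Box (not q -> r or not q) holds vacuously. ✓
d: no successors, so Box (not q -> r or not q) holds vacuously. ✓
e: successors {f, g, h}; not q -> r or not q there: f:T, g:T, h:T. ✓
f: no successors, so Box (not q -> r or not q) holds vacuously. ✓
g: successors {d}; not q -> r or not q there: d:T. ✓
h: no successors, so Box (not q -> r or not q) holds vacuously. ✓
— 7 worlds.

4 and 7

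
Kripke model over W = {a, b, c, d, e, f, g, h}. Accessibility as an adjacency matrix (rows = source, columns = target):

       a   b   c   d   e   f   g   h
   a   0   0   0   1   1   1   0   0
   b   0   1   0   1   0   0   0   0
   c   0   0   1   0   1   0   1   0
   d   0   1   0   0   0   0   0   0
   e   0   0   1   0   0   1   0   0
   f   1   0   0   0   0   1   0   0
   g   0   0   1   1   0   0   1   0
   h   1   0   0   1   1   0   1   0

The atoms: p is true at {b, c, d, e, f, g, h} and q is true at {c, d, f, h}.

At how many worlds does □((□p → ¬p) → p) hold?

a: successors {d, e, f}; (□p → ¬p) → p there: d:T, e:T, f:T. ✓
b: successors {b, d}; (□p → ¬p) → p there: b:T, d:T. ✓
c: successors {c, e, g}; (□p → ¬p) → p there: c:T, e:T, g:T. ✓
d: successors {b}; (□p → ¬p) → p there: b:T. ✓
e: successors {c, f}; (□p → ¬p) → p there: c:T, f:T. ✓
f: successors {a, f}; (□p → ¬p) → p there: a:F, f:T. ✗
g: successors {c, d, g}; (□p → ¬p) → p there: c:T, d:T, g:T. ✓
h: successors {a, d, e, g}; (□p → ¬p) → p there: a:F, d:T, e:T, g:T. ✗
Satisfying worlds: {a, b, c, d, e, g}.

6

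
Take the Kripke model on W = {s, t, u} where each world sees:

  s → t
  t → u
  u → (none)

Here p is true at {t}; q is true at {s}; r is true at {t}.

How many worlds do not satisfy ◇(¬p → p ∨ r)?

2

s: successors {t}; ¬p → p ∨ r there: t:T. ✓
t: successors {u}; ¬p → p ∨ r there: u:F. ✗
u: no successors, so ◇(¬p → p ∨ r) fails. ✗
Satisfying worlds: {s}.
So ◇(¬p → p ∨ r) fails at the other 2 worlds.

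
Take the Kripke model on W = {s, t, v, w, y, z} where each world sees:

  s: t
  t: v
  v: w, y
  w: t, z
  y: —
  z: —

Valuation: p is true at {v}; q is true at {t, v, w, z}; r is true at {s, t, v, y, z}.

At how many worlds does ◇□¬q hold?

2

s: successors {t}; □¬q there: t:F. ✗
t: successors {v}; □¬q there: v:F. ✗
v: successors {w, y}; □¬q there: w:F, y:T. ✓
w: successors {t, z}; □¬q there: t:F, z:T. ✓
y: no successors, so ◇□¬q fails. ✗
z: no successors, so ◇□¬q fails. ✗
Satisfying worlds: {v, w}.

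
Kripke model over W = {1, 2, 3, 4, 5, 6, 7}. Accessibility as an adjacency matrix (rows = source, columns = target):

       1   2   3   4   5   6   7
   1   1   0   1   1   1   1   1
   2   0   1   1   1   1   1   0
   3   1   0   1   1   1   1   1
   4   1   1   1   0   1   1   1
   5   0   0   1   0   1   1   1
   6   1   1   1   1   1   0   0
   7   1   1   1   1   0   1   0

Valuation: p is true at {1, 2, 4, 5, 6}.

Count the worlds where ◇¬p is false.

1: successors {1, 3, 4, 5, 6, 7}; ¬p there: 1:F, 3:T, 4:F, 5:F, 6:F, 7:T. ✓
2: successors {2, 3, 4, 5, 6}; ¬p there: 2:F, 3:T, 4:F, 5:F, 6:F. ✓
3: successors {1, 3, 4, 5, 6, 7}; ¬p there: 1:F, 3:T, 4:F, 5:F, 6:F, 7:T. ✓
4: successors {1, 2, 3, 5, 6, 7}; ¬p there: 1:F, 2:F, 3:T, 5:F, 6:F, 7:T. ✓
5: successors {3, 5, 6, 7}; ¬p there: 3:T, 5:F, 6:F, 7:T. ✓
6: successors {1, 2, 3, 4, 5}; ¬p there: 1:F, 2:F, 3:T, 4:F, 5:F. ✓
7: successors {1, 2, 3, 4, 6}; ¬p there: 1:F, 2:F, 3:T, 4:F, 6:F. ✓
Satisfying worlds: {1, 2, 3, 4, 5, 6, 7}.
So ◇¬p fails at the other 0 worlds.

0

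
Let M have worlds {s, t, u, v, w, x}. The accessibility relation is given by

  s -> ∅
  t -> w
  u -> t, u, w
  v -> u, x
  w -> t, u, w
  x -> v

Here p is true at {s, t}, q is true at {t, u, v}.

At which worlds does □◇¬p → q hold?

s: □◇¬p is T, q is F. ✗
t: □◇¬p is T, q is T. ✓
u: □◇¬p is T, q is T. ✓
v: □◇¬p is T, q is T. ✓
w: □◇¬p is T, q is F. ✗
x: □◇¬p is T, q is F. ✗

{t, u, v}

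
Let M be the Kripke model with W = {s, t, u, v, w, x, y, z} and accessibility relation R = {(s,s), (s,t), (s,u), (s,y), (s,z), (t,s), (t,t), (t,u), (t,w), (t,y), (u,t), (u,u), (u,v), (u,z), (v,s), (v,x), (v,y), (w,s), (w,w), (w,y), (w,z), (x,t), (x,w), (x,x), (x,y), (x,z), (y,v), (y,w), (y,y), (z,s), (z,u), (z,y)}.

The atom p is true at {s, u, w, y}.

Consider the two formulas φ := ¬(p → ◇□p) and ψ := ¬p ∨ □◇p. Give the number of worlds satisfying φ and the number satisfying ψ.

For ¬(p → ◇□p):
s: p → ◇□p is T. ✗
t: p → ◇□p is T. ✗
u: p → ◇□p is T. ✗
v: p → ◇□p is T. ✗
w: p → ◇□p is T. ✗
x: p → ◇□p is T. ✗
y: p → ◇□p is F. ✓
z: p → ◇□p is T. ✗
— 1 world.
For ¬p ∨ □◇p:
s: ¬p is F, □◇p is T. ✓
t: ¬p is T, □◇p is T. ✓
u: ¬p is F, □◇p is T. ✓
v: ¬p is T, □◇p is T. ✓
w: ¬p is F, □◇p is T. ✓
x: ¬p is T, □◇p is T. ✓
y: ¬p is F, □◇p is T. ✓
z: ¬p is T, □◇p is T. ✓
— 8 worlds.

1 and 8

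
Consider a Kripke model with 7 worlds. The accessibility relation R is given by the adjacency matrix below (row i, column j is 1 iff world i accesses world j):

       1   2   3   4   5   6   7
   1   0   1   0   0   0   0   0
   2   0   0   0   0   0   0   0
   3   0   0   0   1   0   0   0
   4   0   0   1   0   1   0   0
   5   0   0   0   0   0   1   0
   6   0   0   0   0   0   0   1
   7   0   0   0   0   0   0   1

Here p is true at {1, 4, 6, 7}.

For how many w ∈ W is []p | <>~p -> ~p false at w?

1: []p | <>~p is T, ~p is F. ✗
2: []p | <>~p is T, ~p is T. ✓
3: []p | <>~p is T, ~p is T. ✓
4: []p | <>~p is T, ~p is F. ✗
5: []p | <>~p is T, ~p is T. ✓
6: []p | <>~p is T, ~p is F. ✗
7: []p | <>~p is T, ~p is F. ✗
Satisfying worlds: {2, 3, 5}.
So []p | <>~p -> ~p fails at the other 4 worlds.

4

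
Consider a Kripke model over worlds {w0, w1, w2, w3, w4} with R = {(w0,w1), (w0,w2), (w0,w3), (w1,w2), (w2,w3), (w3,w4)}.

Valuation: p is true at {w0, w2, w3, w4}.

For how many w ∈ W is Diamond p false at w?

1

w0: successors {w1, w2, w3}; p there: w1:F, w2:T, w3:T. ✓
w1: successors {w2}; p there: w2:T. ✓
w2: successors {w3}; p there: w3:T. ✓
w3: successors {w4}; p there: w4:T. ✓
w4: no successors, so Diamond p fails. ✗
Satisfying worlds: {w0, w1, w2, w3}.
So Diamond p fails at the other 1 world.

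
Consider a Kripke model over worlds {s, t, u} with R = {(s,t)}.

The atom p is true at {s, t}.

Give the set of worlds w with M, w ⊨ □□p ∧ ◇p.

{s}

s: □□p is T, ◇p is T. ✓
t: □□p is T, ◇p is F. ✗
u: □□p is T, ◇p is F. ✗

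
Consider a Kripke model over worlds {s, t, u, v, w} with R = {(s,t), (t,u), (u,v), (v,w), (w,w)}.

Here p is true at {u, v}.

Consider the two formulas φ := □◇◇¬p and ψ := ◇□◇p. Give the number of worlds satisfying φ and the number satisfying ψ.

4 and 1

For □◇◇¬p:
s: successors {t}; ◇◇¬p there: t:F. ✗
t: successors {u}; ◇◇¬p there: u:T. ✓
u: successors {v}; ◇◇¬p there: v:T. ✓
v: successors {w}; ◇◇¬p there: w:T. ✓
w: successors {w}; ◇◇¬p there: w:T. ✓
— 4 worlds.
For ◇□◇p:
s: successors {t}; □◇p there: t:T. ✓
t: successors {u}; □◇p there: u:F. ✗
u: successors {v}; □◇p there: v:F. ✗
v: successors {w}; □◇p there: w:F. ✗
w: successors {w}; □◇p there: w:F. ✗
— 1 world.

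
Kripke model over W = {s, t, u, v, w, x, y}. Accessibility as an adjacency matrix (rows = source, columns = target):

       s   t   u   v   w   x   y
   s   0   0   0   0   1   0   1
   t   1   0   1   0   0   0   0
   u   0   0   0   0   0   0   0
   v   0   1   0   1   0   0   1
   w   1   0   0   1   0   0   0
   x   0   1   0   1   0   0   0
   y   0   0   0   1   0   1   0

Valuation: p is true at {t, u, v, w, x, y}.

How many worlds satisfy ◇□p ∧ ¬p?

1

s: ◇□p is T, ¬p is T. ✓
t: ◇□p is T, ¬p is F. ✗
u: ◇□p is F, ¬p is F. ✗
v: ◇□p is T, ¬p is F. ✗
w: ◇□p is T, ¬p is F. ✗
x: ◇□p is T, ¬p is F. ✗
y: ◇□p is T, ¬p is F. ✗
Satisfying worlds: {s}.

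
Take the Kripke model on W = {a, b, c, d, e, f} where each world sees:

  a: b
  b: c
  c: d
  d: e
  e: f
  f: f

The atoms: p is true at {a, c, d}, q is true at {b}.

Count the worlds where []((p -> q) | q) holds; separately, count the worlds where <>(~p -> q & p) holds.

4 and 2

For []((p -> q) | q):
a: successors {b}; (p -> q) | q there: b:T. ✓
b: successors {c}; (p -> q) | q there: c:F. ✗
c: successors {d}; (p -> q) | q there: d:F. ✗
d: successors {e}; (p -> q) | q there: e:T. ✓
e: successors {f}; (p -> q) | q there: f:T. ✓
f: successors {f}; (p -> q) | q there: f:T. ✓
— 4 worlds.
For <>(~p -> q & p):
a: successors {b}; ~p -> q & p there: b:F. ✗
b: successors {c}; ~p -> q & p there: c:T. ✓
c: successors {d}; ~p -> q & p there: d:T. ✓
d: successors {e}; ~p -> q & p there: e:F. ✗
e: successors {f}; ~p -> q & p there: f:F. ✗
f: successors {f}; ~p -> q & p there: f:F. ✗
— 2 worlds.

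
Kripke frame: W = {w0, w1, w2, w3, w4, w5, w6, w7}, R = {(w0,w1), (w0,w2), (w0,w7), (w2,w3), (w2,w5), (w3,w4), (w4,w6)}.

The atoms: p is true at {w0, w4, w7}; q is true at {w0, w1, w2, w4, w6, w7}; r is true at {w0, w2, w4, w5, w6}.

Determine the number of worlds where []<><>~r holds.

w0: successors {w1, w2, w7}; <><>~r there: w1:F, w2:F, w7:F. ✗
w1: no successors, so []<><>~r holds vacuously. ✓
w2: successors {w3, w5}; <><>~r there: w3:F, w5:F. ✗
w3: successors {w4}; <><>~r there: w4:F. ✗
w4: successors {w6}; <><>~r there: w6:F. ✗
w5: no successors, so []<><>~r holds vacuously. ✓
w6: no successors, so []<><>~r holds vacuously. ✓
w7: no successors, so []<><>~r holds vacuously. ✓
Satisfying worlds: {w1, w5, w6, w7}.

4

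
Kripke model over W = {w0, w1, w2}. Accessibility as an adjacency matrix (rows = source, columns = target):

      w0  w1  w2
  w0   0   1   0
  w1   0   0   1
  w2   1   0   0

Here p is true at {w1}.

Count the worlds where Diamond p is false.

w0: successors {w1}; p there: w1:T. ✓
w1: successors {w2}; p there: w2:F. ✗
w2: successors {w0}; p there: w0:F. ✗
Satisfying worlds: {w0}.
So Diamond p fails at the other 2 worlds.

2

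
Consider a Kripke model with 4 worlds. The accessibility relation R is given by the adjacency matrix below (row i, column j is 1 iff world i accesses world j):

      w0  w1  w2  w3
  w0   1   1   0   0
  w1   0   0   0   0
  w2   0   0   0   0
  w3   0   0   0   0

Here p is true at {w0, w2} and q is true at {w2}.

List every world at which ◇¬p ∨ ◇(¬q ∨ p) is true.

{w0}

w0: ◇¬p is T, ◇(¬q ∨ p) is T. ✓
w1: ◇¬p is F, ◇(¬q ∨ p) is F. ✗
w2: ◇¬p is F, ◇(¬q ∨ p) is F. ✗
w3: ◇¬p is F, ◇(¬q ∨ p) is F. ✗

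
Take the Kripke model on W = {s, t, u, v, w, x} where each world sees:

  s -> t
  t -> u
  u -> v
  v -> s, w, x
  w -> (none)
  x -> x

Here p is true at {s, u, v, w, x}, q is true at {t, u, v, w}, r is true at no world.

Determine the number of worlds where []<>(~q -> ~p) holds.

s: successors {t}; <>(~q -> ~p) there: t:T. ✓
t: successors {u}; <>(~q -> ~p) there: u:T. ✓
u: successors {v}; <>(~q -> ~p) there: v:T. ✓
v: successors {s, w, x}; <>(~q -> ~p) there: s:T, w:F, x:F. ✗
w: no successors, so []<>(~q -> ~p) holds vacuously. ✓
x: successors {x}; <>(~q -> ~p) there: x:F. ✗
Satisfying worlds: {s, t, u, w}.

4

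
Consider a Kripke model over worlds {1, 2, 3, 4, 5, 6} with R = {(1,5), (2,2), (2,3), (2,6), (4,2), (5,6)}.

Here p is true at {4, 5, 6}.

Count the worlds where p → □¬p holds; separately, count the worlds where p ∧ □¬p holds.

5 and 2

For p → □¬p:
1: p is F, □¬p is F. ✓
2: p is F, □¬p is F. ✓
3: p is F, □¬p is T. ✓
4: p is T, □¬p is T. ✓
5: p is T, □¬p is F. ✗
6: p is T, □¬p is T. ✓
— 5 worlds.
For p ∧ □¬p:
1: p is F, □¬p is F. ✗
2: p is F, □¬p is F. ✗
3: p is F, □¬p is T. ✗
4: p is T, □¬p is T. ✓
5: p is T, □¬p is F. ✗
6: p is T, □¬p is T. ✓
— 2 worlds.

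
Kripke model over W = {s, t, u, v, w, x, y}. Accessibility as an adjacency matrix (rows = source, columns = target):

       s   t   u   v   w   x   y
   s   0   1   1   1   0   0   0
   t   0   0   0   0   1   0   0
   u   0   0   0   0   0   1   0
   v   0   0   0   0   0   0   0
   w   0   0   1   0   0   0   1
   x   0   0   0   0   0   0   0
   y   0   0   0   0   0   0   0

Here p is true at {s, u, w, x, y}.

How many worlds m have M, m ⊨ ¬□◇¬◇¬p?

s: □◇¬◇¬p is F. ✓
t: □◇¬◇¬p is T. ✗
u: □◇¬◇¬p is F. ✓
v: □◇¬◇¬p is T. ✗
w: □◇¬◇¬p is F. ✓
x: □◇¬◇¬p is T. ✗
y: □◇¬◇¬p is T. ✗
Satisfying worlds: {s, u, w}.

3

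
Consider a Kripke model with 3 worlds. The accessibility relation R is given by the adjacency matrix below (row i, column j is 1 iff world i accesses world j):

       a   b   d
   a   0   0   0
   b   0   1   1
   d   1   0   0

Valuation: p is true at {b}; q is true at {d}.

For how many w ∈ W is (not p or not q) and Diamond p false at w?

2

a: not p or not q is T, Diamond p is F. ✗
b: not p or not q is T, Diamond p is T. ✓
d: not p or not q is T, Diamond p is F. ✗
Satisfying worlds: {b}.
So (not p or not q) and Diamond p fails at the other 2 worlds.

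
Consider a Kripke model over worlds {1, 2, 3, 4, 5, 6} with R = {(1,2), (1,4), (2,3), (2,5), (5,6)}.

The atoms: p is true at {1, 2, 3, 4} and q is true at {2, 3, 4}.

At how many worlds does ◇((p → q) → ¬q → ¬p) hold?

1: successors {2, 4}; (p → q) → ¬q → ¬p there: 2:T, 4:T. ✓
2: successors {3, 5}; (p → q) → ¬q → ¬p there: 3:T, 5:T. ✓
3: no successors, so ◇((p → q) → ¬q → ¬p) fails. ✗
4: no successors, so ◇((p → q) → ¬q → ¬p) fails. ✗
5: successors {6}; (p → q) → ¬q → ¬p there: 6:T. ✓
6: no successors, so ◇((p → q) → ¬q → ¬p) fails. ✗
Satisfying worlds: {1, 2, 5}.

3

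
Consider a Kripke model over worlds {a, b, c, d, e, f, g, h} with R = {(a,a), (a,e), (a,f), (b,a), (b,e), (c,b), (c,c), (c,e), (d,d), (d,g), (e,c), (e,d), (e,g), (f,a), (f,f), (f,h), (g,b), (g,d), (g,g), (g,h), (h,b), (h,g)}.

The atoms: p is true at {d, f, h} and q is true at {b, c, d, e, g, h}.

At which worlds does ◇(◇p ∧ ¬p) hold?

a: successors {a, e, f}; ◇p ∧ ¬p there: a:T, e:T, f:F. ✓
b: successors {a, e}; ◇p ∧ ¬p there: a:T, e:T. ✓
c: successors {b, c, e}; ◇p ∧ ¬p there: b:F, c:F, e:T. ✓
d: successors {d, g}; ◇p ∧ ¬p there: d:F, g:T. ✓
e: successors {c, d, g}; ◇p ∧ ¬p there: c:F, d:F, g:T. ✓
f: successors {a, f, h}; ◇p ∧ ¬p there: a:T, f:F, h:F. ✓
g: successors {b, d, g, h}; ◇p ∧ ¬p there: b:F, d:F, g:T, h:F. ✓
h: successors {b, g}; ◇p ∧ ¬p there: b:F, g:T. ✓

{a, b, c, d, e, f, g, h}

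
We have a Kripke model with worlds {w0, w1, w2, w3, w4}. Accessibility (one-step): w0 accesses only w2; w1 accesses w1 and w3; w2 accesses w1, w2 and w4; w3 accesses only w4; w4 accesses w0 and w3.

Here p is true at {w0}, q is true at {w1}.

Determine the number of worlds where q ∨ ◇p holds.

2

w0: q is F, ◇p is F. ✗
w1: q is T, ◇p is F. ✓
w2: q is F, ◇p is F. ✗
w3: q is F, ◇p is F. ✗
w4: q is F, ◇p is T. ✓
Satisfying worlds: {w1, w4}.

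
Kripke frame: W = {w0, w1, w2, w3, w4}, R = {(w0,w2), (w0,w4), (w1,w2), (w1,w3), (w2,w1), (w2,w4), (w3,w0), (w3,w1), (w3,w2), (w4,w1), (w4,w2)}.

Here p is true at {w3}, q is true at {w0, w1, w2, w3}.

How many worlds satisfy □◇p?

w0: successors {w2, w4}; ◇p there: w2:F, w4:F. ✗
w1: successors {w2, w3}; ◇p there: w2:F, w3:F. ✗
w2: successors {w1, w4}; ◇p there: w1:T, w4:F. ✗
w3: successors {w0, w1, w2}; ◇p there: w0:F, w1:T, w2:F. ✗
w4: successors {w1, w2}; ◇p there: w1:T, w2:F. ✗
Satisfying worlds: ∅.

0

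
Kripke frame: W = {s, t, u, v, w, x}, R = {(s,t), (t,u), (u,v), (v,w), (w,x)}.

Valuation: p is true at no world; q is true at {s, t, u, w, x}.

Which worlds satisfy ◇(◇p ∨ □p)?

s: successors {t}; ◇p ∨ □p there: t:F. ✗
t: successors {u}; ◇p ∨ □p there: u:F. ✗
u: successors {v}; ◇p ∨ □p there: v:F. ✗
v: successors {w}; ◇p ∨ □p there: w:F. ✗
w: successors {x}; ◇p ∨ □p there: x:T. ✓
x: no successors, so ◇(◇p ∨ □p) fails. ✗

{w}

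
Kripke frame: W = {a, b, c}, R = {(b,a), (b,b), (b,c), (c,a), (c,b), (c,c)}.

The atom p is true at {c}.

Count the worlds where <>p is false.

1

a: no successors, so <>p fails. ✗
b: successors {a, b, c}; p there: a:F, b:F, c:T. ✓
c: successors {a, b, c}; p there: a:F, b:F, c:T. ✓
Satisfying worlds: {b, c}.
So <>p fails at the other 1 world.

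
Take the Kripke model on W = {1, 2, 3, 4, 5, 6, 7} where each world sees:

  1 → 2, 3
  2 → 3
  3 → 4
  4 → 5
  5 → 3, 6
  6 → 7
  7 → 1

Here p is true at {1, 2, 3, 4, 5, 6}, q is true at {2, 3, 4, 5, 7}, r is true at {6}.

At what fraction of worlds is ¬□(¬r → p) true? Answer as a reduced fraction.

1: □(¬r → p) is T. ✗
2: □(¬r → p) is T. ✗
3: □(¬r → p) is T. ✗
4: □(¬r → p) is T. ✗
5: □(¬r → p) is T. ✗
6: □(¬r → p) is F. ✓
7: □(¬r → p) is T. ✗
That's 1 of 7 worlds, so 1/7.

1/7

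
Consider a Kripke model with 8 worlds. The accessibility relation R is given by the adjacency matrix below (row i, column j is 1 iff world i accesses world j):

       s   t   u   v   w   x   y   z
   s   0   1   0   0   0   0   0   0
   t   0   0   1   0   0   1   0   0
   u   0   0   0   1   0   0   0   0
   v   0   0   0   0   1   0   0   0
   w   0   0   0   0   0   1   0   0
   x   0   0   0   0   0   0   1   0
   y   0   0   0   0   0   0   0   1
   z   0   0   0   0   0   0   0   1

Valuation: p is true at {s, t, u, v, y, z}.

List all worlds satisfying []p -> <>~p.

{t, v, w}

s: []p is T, <>~p is F. ✗
t: []p is F, <>~p is T. ✓
u: []p is T, <>~p is F. ✗
v: []p is F, <>~p is T. ✓
w: []p is F, <>~p is T. ✓
x: []p is T, <>~p is F. ✗
y: []p is T, <>~p is F. ✗
z: []p is T, <>~p is F. ✗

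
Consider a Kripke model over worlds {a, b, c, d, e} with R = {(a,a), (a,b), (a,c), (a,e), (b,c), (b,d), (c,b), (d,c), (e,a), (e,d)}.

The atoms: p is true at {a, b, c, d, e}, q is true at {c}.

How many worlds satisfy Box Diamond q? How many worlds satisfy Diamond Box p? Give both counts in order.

For Box Diamond q:
a: successors {a, b, c, e}; Diamond q there: a:T, b:T, c:F, e:F. ✗
b: successors {c, d}; Diamond q there: c:F, d:T. ✗
c: successors {b}; Diamond q there: b:T. ✓
d: successors {c}; Diamond q there: c:F. ✗
e: successors {a, d}; Diamond q there: a:T, d:T. ✓
— 2 worlds.
For Diamond Box p:
a: successors {a, b, c, e}; Box p there: a:T, b:T, c:T, e:T. ✓
b: successors {c, d}; Box p there: c:T, d:T. ✓
c: successors {b}; Box p there: b:T. ✓
d: successors {c}; Box p there: c:T. ✓
e: successors {a, d}; Box p there: a:T, d:T. ✓
— 5 worlds.

2 and 5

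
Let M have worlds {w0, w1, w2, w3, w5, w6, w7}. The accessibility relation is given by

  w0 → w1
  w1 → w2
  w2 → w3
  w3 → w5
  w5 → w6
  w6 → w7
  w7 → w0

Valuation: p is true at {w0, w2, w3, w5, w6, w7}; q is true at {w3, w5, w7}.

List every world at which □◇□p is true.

{w0, w1, w2, w3, w5, w7}

w0: successors {w1}; ◇□p there: w1:T. ✓
w1: successors {w2}; ◇□p there: w2:T. ✓
w2: successors {w3}; ◇□p there: w3:T. ✓
w3: successors {w5}; ◇□p there: w5:T. ✓
w5: successors {w6}; ◇□p there: w6:T. ✓
w6: successors {w7}; ◇□p there: w7:F. ✗
w7: successors {w0}; ◇□p there: w0:T. ✓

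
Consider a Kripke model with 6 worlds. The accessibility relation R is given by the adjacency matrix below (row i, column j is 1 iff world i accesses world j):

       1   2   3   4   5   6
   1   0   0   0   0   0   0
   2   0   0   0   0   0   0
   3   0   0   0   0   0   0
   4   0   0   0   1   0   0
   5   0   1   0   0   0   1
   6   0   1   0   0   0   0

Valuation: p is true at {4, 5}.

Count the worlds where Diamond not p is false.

1: no successors, so Diamond not p fails. ✗
2: no successors, so Diamond not p fails. ✗
3: no successors, so Diamond not p fails. ✗
4: successors {4}; not p there: 4:F. ✗
5: successors {2, 6}; not p there: 2:T, 6:T. ✓
6: successors {2}; not p there: 2:T. ✓
Satisfying worlds: {5, 6}.
So Diamond not p fails at the other 4 worlds.

4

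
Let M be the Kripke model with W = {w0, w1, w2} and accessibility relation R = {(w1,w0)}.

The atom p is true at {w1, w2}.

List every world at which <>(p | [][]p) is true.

{w1}

w0: no successors, so <>(p | [][]p) fails. ✗
w1: successors {w0}; p | [][]p there: w0:T. ✓
w2: no successors, so <>(p | [][]p) fails. ✗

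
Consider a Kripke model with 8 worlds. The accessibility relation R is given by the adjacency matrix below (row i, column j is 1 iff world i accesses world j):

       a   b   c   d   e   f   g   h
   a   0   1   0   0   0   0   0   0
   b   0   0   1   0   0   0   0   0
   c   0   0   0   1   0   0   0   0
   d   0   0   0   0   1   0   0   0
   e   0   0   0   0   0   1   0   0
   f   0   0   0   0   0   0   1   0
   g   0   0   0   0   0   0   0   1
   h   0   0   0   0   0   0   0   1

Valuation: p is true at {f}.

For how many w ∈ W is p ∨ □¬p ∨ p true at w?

a: p is F, □¬p ∨ p is T. ✓
b: p is F, □¬p ∨ p is T. ✓
c: p is F, □¬p ∨ p is T. ✓
d: p is F, □¬p ∨ p is T. ✓
e: p is F, □¬p ∨ p is F. ✗
f: p is T, □¬p ∨ p is T. ✓
g: p is F, □¬p ∨ p is T. ✓
h: p is F, □¬p ∨ p is T. ✓
Satisfying worlds: {a, b, c, d, f, g, h}.

7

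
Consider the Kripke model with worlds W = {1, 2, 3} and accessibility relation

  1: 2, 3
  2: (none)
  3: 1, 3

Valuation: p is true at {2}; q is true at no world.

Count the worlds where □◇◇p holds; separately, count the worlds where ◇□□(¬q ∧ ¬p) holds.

For □◇◇p:
1: successors {2, 3}; ◇◇p there: 2:F, 3:T. ✗
2: no successors, so □◇◇p holds vacuously. ✓
3: successors {1, 3}; ◇◇p there: 1:F, 3:T. ✗
— 1 world.
For ◇□□(¬q ∧ ¬p):
1: successors {2, 3}; □□(¬q ∧ ¬p) there: 2:T, 3:F. ✓
2: no successors, so ◇□□(¬q ∧ ¬p) fails. ✗
3: successors {1, 3}; □□(¬q ∧ ¬p) there: 1:T, 3:F. ✓
— 2 worlds.

1 and 2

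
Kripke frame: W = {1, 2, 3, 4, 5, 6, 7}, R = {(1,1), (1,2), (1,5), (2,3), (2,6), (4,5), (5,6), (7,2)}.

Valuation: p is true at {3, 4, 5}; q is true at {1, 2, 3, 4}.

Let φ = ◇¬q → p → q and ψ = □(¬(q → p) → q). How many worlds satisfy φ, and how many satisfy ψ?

For ◇¬q → p → q:
1: ◇¬q is T, p → q is T. ✓
2: ◇¬q is T, p → q is T. ✓
3: ◇¬q is F, p → q is T. ✓
4: ◇¬q is T, p → q is T. ✓
5: ◇¬q is T, p → q is F. ✗
6: ◇¬q is F, p → q is T. ✓
7: ◇¬q is F, p → q is T. ✓
— 6 worlds.
For □(¬(q → p) → q):
1: successors {1, 2, 5}; ¬(q → p) → q there: 1:T, 2:T, 5:T. ✓
2: successors {3, 6}; ¬(q → p) → q there: 3:T, 6:T. ✓
3: no successors, so □(¬(q → p) → q) holds vacuously. ✓
4: successors {5}; ¬(q → p) → q there: 5:T. ✓
5: successors {6}; ¬(q → p) → q there: 6:T. ✓
6: no successors, so □(¬(q → p) → q) holds vacuously. ✓
7: successors {2}; ¬(q → p) → q there: 2:T. ✓
— 7 worlds.

6 and 7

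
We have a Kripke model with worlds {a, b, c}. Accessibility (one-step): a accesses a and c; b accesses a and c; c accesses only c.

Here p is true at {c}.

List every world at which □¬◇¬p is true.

{c}

a: successors {a, c}; ¬◇¬p there: a:F, c:T. ✗
b: successors {a, c}; ¬◇¬p there: a:F, c:T. ✗
c: successors {c}; ¬◇¬p there: c:T. ✓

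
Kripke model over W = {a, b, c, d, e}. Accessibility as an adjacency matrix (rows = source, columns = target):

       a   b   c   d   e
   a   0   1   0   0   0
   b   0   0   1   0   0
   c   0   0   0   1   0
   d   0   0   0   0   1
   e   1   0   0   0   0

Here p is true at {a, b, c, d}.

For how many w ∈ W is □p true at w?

4

a: successors {b}; p there: b:T. ✓
b: successors {c}; p there: c:T. ✓
c: successors {d}; p there: d:T. ✓
d: successors {e}; p there: e:F. ✗
e: successors {a}; p there: a:T. ✓
Satisfying worlds: {a, b, c, e}.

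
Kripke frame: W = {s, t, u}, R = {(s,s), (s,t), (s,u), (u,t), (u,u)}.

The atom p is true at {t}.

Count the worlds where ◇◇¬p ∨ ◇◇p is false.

1

s: ◇◇¬p is T, ◇◇p is T. ✓
t: ◇◇¬p is F, ◇◇p is F. ✗
u: ◇◇¬p is T, ◇◇p is T. ✓
Satisfying worlds: {s, u}.
So ◇◇¬p ∨ ◇◇p fails at the other 1 world.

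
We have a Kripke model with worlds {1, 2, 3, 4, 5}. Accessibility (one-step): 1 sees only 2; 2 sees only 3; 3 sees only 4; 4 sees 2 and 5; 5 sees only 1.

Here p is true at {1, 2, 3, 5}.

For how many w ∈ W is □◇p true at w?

1: successors {2}; ◇p there: 2:T. ✓
2: successors {3}; ◇p there: 3:F. ✗
3: successors {4}; ◇p there: 4:T. ✓
4: successors {2, 5}; ◇p there: 2:T, 5:T. ✓
5: successors {1}; ◇p there: 1:T. ✓
Satisfying worlds: {1, 3, 4, 5}.

4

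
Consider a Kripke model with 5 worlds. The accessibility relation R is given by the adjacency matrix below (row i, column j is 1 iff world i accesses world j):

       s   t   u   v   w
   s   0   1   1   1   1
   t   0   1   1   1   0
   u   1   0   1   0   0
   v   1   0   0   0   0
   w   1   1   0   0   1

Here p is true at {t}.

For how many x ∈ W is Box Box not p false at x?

5

s: successors {t, u, v, w}; Box not p there: t:F, u:T, v:T, w:F. ✗
t: successors {t, u, v}; Box not p there: t:F, u:T, v:T. ✗
u: successors {s, u}; Box not p there: s:F, u:T. ✗
v: successors {s}; Box not p there: s:F. ✗
w: successors {s, t, w}; Box not p there: s:F, t:F, w:F. ✗
Satisfying worlds: ∅.
So Box Box not p fails at the other 5 worlds.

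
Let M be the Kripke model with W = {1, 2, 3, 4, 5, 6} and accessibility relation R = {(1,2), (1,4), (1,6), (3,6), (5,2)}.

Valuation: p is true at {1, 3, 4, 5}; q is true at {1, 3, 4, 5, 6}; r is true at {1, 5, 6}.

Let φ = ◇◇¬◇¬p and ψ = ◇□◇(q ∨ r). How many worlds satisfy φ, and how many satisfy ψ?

For ◇◇¬◇¬p:
1: successors {2, 4, 6}; ◇¬◇¬p there: 2:F, 4:F, 6:F. ✗
2: no successors, so ◇◇¬◇¬p fails. ✗
3: successors {6}; ◇¬◇¬p there: 6:F. ✗
4: no successors, so ◇◇¬◇¬p fails. ✗
5: successors {2}; ◇¬◇¬p there: 2:F. ✗
6: no successors, so ◇◇¬◇¬p fails. ✗
— 0 worlds.
For ◇□◇(q ∨ r):
1: successors {2, 4, 6}; □◇(q ∨ r) there: 2:T, 4:T, 6:T. ✓
2: no successors, so ◇□◇(q ∨ r) fails. ✗
3: successors {6}; □◇(q ∨ r) there: 6:T. ✓
4: no successors, so ◇□◇(q ∨ r) fails. ✗
5: successors {2}; □◇(q ∨ r) there: 2:T. ✓
6: no successors, so ◇□◇(q ∨ r) fails. ✗
— 3 worlds.

0 and 3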